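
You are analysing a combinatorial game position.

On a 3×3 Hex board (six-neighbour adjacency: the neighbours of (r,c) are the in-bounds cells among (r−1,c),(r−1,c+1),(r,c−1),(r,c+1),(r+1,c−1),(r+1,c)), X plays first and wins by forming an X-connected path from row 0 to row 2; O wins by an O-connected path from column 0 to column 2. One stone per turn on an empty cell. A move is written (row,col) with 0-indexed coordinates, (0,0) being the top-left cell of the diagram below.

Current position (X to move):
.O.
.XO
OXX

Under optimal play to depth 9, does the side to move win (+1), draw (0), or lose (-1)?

value(.O./.XO/OXX, X) = +1

p1 X@[.O./.XO/OXX]: (0,0)[XO./.XO/OXX]+1* (0,2)[.OX/.XO/OXX]+1 (1,0)[.O./XXO/OXX]+1
p2 O@[XO./.XO/OXX]: (0,2)[XOO/.XO/OXX]-1* (1,0)[XO./OXO/OXX]-1
p3 X@[XOO/.XO/OXX]: (1,0)[XOO/XXO/OXX]+1*
p4 O@[XOO/XXO/OXX] terminal -1; root [.O./.XO/OXX] d9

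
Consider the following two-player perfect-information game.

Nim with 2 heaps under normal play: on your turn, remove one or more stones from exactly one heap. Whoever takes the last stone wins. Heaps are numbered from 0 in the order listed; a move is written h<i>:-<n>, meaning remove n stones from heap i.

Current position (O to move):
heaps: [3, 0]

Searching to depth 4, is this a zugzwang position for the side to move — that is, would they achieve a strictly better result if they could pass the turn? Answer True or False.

zugzwang((3,0), O) = False

ply 1, O at (3,0) | h0:-1=-1→(2,0); h0:-2=-1→(1,0); h0:-3=+1→(0,0)*
ply 2: (0,0) is terminal -1 (X); from (3,0) depth 4
if O skipped the turn, X would face:
~ ply 1, X at (3,0) | h0:-1=-1→(2,0); h0:-2=-1→(1,0); h0:-3=+1→(0,0)*
~ ply 2: (0,0) is terminal -1 (O); from (3,0) depth 4
compare (O): move=+1 vs pass=-1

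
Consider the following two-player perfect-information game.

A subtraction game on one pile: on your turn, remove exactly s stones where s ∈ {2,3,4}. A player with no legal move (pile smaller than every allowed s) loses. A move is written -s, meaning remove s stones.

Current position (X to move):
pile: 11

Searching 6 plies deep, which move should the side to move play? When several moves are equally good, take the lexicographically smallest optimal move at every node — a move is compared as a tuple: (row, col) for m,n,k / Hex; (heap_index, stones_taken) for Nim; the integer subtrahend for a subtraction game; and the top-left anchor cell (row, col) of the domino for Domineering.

X's best at [11]: -4

p1 X@[11]: -2[9]-1 -3[8]-1 -4[7]+1*
p2 O@[7]: -2[5]-1* -3[4]-1 -4[3]-1
p3 X@[5]: -2[3]-1 -3[2]-1 -4[1]+1*
p4 O@[1] terminal -1; root [11] d6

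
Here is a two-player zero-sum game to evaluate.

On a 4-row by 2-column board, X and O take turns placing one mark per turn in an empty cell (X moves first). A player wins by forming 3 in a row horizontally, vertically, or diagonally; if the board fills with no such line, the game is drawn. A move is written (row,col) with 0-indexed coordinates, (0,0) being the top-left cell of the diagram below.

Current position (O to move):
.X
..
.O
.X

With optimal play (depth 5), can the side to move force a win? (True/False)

p1 O@[.X/../.O/.X]: (0,0)[OX/../.O/.X]+0* (1,0)[.X/O./.O/.X]+0 (1,1)[.X/.O/.O/.X]+0 (2,0)[.X/../OO/.X]+0 (3,0)[.X/../.O/OX]+0
p2 X@[OX/../.O/.X]: (1,0)[OX/X./.O/.X]+0* (1,1)[OX/.X/.O/.X]+0 (2,0)[OX/../XO/.X]+0 (3,0)[OX/../.O/XX]+0
p3 O@[OX/X./.O/.X]: (1,1)[OX/XO/.O/.X]+0* (2,0)[OX/X./OO/.X]+0 (3,0)[OX/X./.O/OX]+0
p4 X@[OX/XO/.O/.X]: (2,0)[OX/XO/XO/.X]+0* (3,0)[OX/XO/.O/XX]+0
p5 O@[OX/XO/XO/.X]: (3,0)[OX/XO/XO/OX]+0*
p6 X@[OX/XO/XO/OX] terminal +0; root [.X/../.O/.X] d5

O winning at [.X/../.O/.X]: False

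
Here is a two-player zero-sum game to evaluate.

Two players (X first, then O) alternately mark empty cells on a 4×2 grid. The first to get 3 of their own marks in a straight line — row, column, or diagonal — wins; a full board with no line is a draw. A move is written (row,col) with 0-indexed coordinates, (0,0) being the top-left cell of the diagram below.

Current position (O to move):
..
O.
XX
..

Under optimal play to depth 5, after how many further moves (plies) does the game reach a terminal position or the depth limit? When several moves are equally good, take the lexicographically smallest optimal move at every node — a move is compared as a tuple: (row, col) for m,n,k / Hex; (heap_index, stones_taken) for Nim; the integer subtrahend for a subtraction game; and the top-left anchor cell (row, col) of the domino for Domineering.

[../O./XX/..] O move#1: (0,0):-1/O./O./XX/.., (0,1):+0/.O/O./XX/..*, (1,1):+0/../OO/XX/.., (3,0):-1/../O./XX/O., (3,1):+0/../O./XX/.O
[.O/O./XX/..] X move#2: (0,0):+0/XO/O./XX/..*, (1,1):+0/.O/OX/XX/.., (3,0):+0/.O/O./XX/X., (3,1):+0/.O/O./XX/.X
[XO/O./XX/..] O move#3: (1,1):+0/XO/OO/XX/..*, (3,0):+0/XO/O./XX/O., (3,1):+0/XO/O./XX/.O
[XO/OO/XX/..] X move#4: (3,0):+0/XO/OO/XX/X.*, (3,1):+0/XO/OO/XX/.X
[XO/OO/XX/X.] O move#5: (3,1):+0/XO/OO/XX/XO*
[XO/OO/XX/XO] end (terminal +0, X#6); searched ../O./XX/.. to 5

PV length from [../O./XX/..]: 5 plies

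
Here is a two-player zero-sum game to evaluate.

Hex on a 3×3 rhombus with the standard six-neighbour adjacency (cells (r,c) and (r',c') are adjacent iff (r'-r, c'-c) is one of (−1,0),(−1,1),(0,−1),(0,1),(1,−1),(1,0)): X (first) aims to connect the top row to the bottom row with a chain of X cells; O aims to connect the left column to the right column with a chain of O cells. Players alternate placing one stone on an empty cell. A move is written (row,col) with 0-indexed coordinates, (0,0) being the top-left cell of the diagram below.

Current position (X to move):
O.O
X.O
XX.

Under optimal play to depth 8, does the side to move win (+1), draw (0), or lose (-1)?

value(O.O/X.O/XX., X) = +1

[O.O/X.O/XX.] X move#1: (0,1):+1/OXO/X.O/XX.*, (1,1):-1/O.O/XXO/XX., (2,2):-1/O.O/X.O/XXX
[OXO/X.O/XX.] end (terminal -1, O#2); searched O.O/X.O/XX. to 8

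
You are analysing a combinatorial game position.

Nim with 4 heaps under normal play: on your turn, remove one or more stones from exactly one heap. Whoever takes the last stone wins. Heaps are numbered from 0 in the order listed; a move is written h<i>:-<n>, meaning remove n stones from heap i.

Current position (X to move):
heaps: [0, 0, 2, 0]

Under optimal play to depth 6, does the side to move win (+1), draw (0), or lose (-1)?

[(0,0,2,0)] X move#1: h2:-1:-1/(0,0,1,0), h2:-2:+1/(0,0,0,0)*
[(0,0,0,0)] end (terminal -1, O#2); searched (0,0,2,0) to 6

value((0,0,2,0), X) = +1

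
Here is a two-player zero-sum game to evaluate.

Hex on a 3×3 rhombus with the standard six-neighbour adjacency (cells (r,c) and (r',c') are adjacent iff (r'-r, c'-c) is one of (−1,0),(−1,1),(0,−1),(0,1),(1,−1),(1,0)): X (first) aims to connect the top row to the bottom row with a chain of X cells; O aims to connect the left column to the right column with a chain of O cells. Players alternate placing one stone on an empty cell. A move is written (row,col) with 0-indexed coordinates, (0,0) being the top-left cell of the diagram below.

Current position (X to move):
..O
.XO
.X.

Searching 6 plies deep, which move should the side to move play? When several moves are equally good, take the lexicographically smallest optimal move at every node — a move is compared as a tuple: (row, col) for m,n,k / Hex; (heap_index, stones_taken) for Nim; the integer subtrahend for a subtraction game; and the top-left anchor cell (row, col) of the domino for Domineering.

X's best at [..O/.XO/.X.]: (0,0)

p1 X@[..O/.XO/.X.]: (0,0)[X.O/.XO/.X.]+1* (0,1)[.XO/.XO/.X.]+1 (1,0)[..O/XXO/.X.]+1 (2,0)[..O/.XO/XX.]-1 (2,2)[..O/.XO/.XX]-1
p2 O@[X.O/.XO/.X.]: (0,1)[XOO/.XO/.X.]-1* (1,0)[X.O/OXO/.X.]-1 (2,0)[X.O/.XO/OX.]-1 (2,2)[X.O/.XO/.XO]-1
p3 X@[XOO/.XO/.X.]: (1,0)[XOO/XXO/.X.]+1* (2,0)[XOO/.XO/XX.]-1 (2,2)[XOO/.XO/.XX]-1
p4 O@[XOO/XXO/.X.] terminal -1; root [..O/.XO/.X.] d6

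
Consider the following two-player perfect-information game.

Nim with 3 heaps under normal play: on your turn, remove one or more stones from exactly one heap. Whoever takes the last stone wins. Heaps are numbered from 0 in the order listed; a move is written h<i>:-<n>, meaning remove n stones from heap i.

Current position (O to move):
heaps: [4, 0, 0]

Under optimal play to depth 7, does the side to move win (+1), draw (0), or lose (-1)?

value((4,0,0), O) = +1

p1 O@[(4,0,0)]: h0:-1[(3,0,0)]-1 h0:-2[(2,0,0)]-1 h0:-3[(1,0,0)]-1 h0:-4[(0,0,0)]+1*
p2 X@[(0,0,0)] terminal -1; root [(4,0,0)] d7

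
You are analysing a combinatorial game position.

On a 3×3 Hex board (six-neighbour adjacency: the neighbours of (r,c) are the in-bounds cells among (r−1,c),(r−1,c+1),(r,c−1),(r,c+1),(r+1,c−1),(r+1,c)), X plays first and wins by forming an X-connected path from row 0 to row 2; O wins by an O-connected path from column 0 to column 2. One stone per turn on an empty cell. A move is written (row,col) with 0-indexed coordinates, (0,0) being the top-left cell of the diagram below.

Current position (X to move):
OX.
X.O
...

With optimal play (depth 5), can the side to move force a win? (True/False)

X winning at [OX./X.O/...]: True

ply 1, X at OX./X.O/... | (0,2)=-1→OXX/X.O/...; (1,1)=+1→OX./XXO/...*; (2,0)=+1→OX./X.O/X..; (2,1)=+1→OX./X.O/.X.; (2,2)=-1→OX./X.O/..X
ply 2, O at OX./XXO/... | (0,2)=-1→OXO/XXO/...*; (2,0)=-1→OX./XXO/O..; (2,1)=-1→OX./XXO/.O.; (2,2)=-1→OX./XXO/..O
ply 3, X at OXO/XXO/... | (2,0)=+1→OXO/XXO/X..*; (2,1)=+1→OXO/XXO/.X.; (2,2)=+1→OXO/XXO/..X
ply 4: OXO/XXO/X.. is terminal -1 (O); from OX./X.O/... depth 5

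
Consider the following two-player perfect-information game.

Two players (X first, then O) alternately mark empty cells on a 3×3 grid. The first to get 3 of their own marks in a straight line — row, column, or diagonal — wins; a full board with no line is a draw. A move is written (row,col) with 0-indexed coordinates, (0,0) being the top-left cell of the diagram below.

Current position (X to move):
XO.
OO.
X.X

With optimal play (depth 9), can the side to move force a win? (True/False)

ply 1, X at XO./OO./X.X | (0,2)=-1→XOX/OO./X.X; (1,2)=-1→XO./OOX/X.X; (2,1)=+1→XO./OO./XXX*
ply 2: XO./OO./XXX is terminal -1 (O); from XO./OO./X.X depth 9

X winning at [XO./OO./X.X]: True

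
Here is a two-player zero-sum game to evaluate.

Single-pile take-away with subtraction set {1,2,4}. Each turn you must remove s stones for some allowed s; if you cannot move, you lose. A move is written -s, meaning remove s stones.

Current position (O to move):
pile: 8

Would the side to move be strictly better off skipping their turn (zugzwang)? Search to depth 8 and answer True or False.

ply 1, O at 8 | -1=-1→7; -2=+1→6*; -4=-1→4
ply 2, X at 6 | -1=-1→5*; -2=-1→4; -4=-1→2
ply 3, O at 5 | -1=-1→4; -2=+1→3*; -4=-1→1
ply 4, X at 3 | -1=-1→2*; -2=-1→1
ply 5, O at 2 | -1=-1→1; -2=+1→0*
ply 6: 0 is terminal -1 (X); from 8 depth 8
pass branch (X moves first from the same position):
  | ply 1, X at 8 | -1=-1→7; -2=+1→6*; -4=-1→4
  | ply 2, O at 6 | -1=-1→5*; -2=-1→4; -4=-1→2
  | ply 3, X at 5 | -1=-1→4; -2=+1→3*; -4=-1→1
  | ply 4, O at 3 | -1=-1→2*; -2=-1→1
  | ply 5, X at 2 | -1=-1→1; -2=+1→0*
  | ply 6: 0 is terminal -1 (O); from 8 depth 8
O moving scores +1; O passing scores -1

zugzwang(8, O) = False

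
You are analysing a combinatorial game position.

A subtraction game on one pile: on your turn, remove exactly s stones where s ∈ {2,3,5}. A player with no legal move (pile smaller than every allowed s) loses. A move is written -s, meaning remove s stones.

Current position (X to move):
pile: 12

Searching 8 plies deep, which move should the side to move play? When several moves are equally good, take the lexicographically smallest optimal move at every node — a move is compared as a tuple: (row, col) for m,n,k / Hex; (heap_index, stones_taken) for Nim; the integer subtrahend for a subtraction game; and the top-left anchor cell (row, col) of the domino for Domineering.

X's best at [12]: -5

ply 1, X at 12 | -2=-1→10; -3=-1→9; -5=+1→7*
ply 2, O at 7 | -2=-1→5*; -3=-1→4; -5=-1→2
ply 3, X at 5 | -2=-1→3; -3=-1→2; -5=+1→0*
ply 4: 0 is terminal -1 (O); from 12 depth 8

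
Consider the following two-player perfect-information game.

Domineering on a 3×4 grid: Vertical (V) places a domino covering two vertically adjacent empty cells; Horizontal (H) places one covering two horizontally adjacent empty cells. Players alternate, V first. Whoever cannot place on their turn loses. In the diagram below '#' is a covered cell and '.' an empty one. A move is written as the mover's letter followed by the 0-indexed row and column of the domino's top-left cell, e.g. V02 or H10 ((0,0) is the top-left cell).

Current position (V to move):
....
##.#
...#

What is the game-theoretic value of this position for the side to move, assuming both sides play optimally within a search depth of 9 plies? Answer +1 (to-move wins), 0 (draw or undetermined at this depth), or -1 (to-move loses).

value(..../##.#/...#, V) = -1

[..../##.#/...#] V move#1: V02:-1/..#./####/...#*, V12:-1/..../####/..##
[..#./####/...#] H move#2: H00:+1/###./####/...#*, H20:+1/..#./####/##.#, H21:+1/..#./####/.###
[###./####/...#] end (terminal -1, V#3); searched ..../##.#/...# to 9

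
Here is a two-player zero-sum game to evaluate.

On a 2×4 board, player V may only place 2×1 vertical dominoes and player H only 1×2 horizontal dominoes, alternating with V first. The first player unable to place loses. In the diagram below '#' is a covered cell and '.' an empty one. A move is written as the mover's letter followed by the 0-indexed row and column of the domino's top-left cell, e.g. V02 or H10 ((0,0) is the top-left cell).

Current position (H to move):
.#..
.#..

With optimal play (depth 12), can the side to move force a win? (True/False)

[.#../.#..] H move#1: H02:+1/.###/.#..*, H12:+1/.#../.###
[.###/.#..] V move#2: V00:-1/####/##..*
[####/##..] H move#3: H12:+1/####/####*
[####/####] end (terminal -1, V#4); searched .#../.#.. to 12

H winning at [.#../.#..]: True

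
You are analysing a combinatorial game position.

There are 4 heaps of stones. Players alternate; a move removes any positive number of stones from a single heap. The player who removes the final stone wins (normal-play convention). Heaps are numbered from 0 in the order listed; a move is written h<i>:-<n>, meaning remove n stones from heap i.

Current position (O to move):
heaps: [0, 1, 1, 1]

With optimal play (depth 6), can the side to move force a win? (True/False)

[(0,1,1,1)] O move#1: h1:-1:+1/(0,0,1,1)*, h2:-1:+1/(0,1,0,1), h3:-1:+1/(0,1,1,0)
[(0,0,1,1)] X move#2: h2:-1:-1/(0,0,0,1)*, h3:-1:-1/(0,0,1,0)
[(0,0,0,1)] O move#3: h3:-1:+1/(0,0,0,0)*
[(0,0,0,0)] end (terminal -1, X#4); searched (0,1,1,1) to 6

O winning at [(0,1,1,1)]: True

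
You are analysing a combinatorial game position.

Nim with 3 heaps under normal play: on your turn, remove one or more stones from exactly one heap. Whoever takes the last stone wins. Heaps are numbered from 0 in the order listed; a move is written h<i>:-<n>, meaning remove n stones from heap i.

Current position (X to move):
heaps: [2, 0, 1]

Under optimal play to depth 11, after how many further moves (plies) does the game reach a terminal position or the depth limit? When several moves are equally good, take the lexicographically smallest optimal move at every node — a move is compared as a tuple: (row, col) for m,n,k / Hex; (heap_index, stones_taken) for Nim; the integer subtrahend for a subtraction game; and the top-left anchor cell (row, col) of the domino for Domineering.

ply 1, X at (2,0,1) | h0:-1=+1→(1,0,1)*; h0:-2=-1→(0,0,1); h2:-1=-1→(2,0,0)
ply 2, O at (1,0,1) | h0:-1=-1→(0,0,1)*; h2:-1=-1→(1,0,0)
ply 3, X at (0,0,1) | h2:-1=+1→(0,0,0)*
ply 4: (0,0,0) is terminal -1 (O); from (2,0,1) depth 11

PV length from [(2,0,1)]: 3 plies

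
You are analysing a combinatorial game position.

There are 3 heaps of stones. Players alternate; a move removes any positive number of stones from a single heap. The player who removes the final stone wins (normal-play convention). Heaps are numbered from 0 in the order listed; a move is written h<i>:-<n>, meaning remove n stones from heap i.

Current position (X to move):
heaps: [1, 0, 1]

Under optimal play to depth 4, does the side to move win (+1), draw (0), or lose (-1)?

value((1,0,1), X) = -1

ply 1, X at (1,0,1) | h0:-1=-1→(0,0,1)*; h2:-1=-1→(1,0,0)
ply 2, O at (0,0,1) | h2:-1=+1→(0,0,0)*
ply 3: (0,0,0) is terminal -1 (X); from (1,0,1) depth 4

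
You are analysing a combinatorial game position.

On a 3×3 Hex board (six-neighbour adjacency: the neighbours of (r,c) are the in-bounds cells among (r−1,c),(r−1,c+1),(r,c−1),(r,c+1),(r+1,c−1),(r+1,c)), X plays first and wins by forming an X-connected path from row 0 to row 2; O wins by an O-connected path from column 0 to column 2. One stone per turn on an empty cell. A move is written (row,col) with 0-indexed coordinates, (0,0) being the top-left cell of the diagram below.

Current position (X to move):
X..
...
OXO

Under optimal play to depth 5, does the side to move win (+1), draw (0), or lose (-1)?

value(X../.../OXO, X) = +1

ply 1, X at X../.../OXO | (0,1)=-1→XX./.../OXO; (0,2)=+1→X.X/.../OXO*; (1,0)=-1→X../X../OXO; (1,1)=+1→X../.X./OXO; (1,2)=+1→X../..X/OXO
ply 2, O at X.X/.../OXO | (0,1)=-1→XOX/.../OXO*; (1,0)=-1→X.X/O../OXO; (1,1)=-1→X.X/.O./OXO; (1,2)=-1→X.X/..O/OXO
ply 3, X at XOX/.../OXO | (1,0)=+1→XOX/X../OXO*; (1,1)=+1→XOX/.X./OXO; (1,2)=+1→XOX/..X/OXO
ply 4, O at XOX/X../OXO | (1,1)=-1→XOX/XO./OXO*; (1,2)=-1→XOX/X.O/OXO
ply 5, X at XOX/XO./OXO | (1,2)=+1→XOX/XOX/OXO*
ply 6: XOX/XOX/OXO is terminal -1 (O); from X../.../OXO depth 5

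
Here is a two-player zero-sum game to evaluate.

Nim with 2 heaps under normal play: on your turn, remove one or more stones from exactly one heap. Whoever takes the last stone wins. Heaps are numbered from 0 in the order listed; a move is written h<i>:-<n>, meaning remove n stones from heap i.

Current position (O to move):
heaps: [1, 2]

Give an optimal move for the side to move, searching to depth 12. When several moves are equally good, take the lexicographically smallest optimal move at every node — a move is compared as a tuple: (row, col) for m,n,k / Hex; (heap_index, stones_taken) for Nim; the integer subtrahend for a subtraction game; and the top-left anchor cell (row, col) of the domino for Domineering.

O's best at [(1,2)]: h1:-1

p1 O@[(1,2)]: h0:-1[(0,2)]-1 h1:-1[(1,1)]+1* h1:-2[(1,0)]-1
p2 X@[(1,1)]: h0:-1[(0,1)]-1* h1:-1[(1,0)]-1
p3 O@[(0,1)]: h1:-1[(0,0)]+1*
p4 X@[(0,0)] terminal -1; root [(1,2)] d12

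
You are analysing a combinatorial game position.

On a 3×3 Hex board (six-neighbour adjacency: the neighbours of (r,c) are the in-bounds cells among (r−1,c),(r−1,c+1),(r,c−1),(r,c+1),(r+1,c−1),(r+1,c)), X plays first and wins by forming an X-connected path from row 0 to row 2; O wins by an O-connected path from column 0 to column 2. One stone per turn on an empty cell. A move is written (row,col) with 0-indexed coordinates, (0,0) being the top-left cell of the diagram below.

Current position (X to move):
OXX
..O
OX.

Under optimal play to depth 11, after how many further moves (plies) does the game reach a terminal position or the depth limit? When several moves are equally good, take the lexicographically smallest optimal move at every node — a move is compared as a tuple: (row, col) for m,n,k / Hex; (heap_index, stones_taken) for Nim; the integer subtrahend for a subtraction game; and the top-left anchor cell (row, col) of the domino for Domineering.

PV length from [OXX/..O/OX.]: 1 ply

ply 1, X at OXX/..O/OX. | (1,0)=-1→OXX/X.O/OX.; (1,1)=+1→OXX/.XO/OX.*; (2,2)=-1→OXX/..O/OXX
ply 2: OXX/.XO/OX. is terminal -1 (O); from OXX/..O/OX. depth 11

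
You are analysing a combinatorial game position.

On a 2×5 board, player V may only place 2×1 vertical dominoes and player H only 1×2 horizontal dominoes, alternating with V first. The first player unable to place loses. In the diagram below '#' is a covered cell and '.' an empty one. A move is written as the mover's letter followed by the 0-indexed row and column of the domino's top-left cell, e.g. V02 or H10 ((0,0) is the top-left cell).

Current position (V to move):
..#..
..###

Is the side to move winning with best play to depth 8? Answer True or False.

[..#../..###] V move#1: V00:+1/#.#../#.###*, V01:+1/.##../.####
[#.#../#.###] H move#2: H03:-1/#.###/#.###*
[#.###/#.###] V move#3: V01:+1/#####/#####*
[#####/#####] end (terminal -1, H#4); searched ..#../..### to 8

V winning at [..#../..###]: True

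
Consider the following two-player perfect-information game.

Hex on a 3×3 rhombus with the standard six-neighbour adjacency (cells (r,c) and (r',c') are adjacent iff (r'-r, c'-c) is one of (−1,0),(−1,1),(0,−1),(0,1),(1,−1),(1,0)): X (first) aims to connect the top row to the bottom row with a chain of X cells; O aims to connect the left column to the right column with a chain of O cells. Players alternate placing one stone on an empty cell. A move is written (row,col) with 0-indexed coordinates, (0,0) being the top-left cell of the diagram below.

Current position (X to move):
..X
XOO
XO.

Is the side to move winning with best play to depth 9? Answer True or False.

X winning at [..X/XOO/XO.]: True

ply 1, X at ..X/XOO/XO. | (0,0)=+1→X.X/XOO/XO.*; (0,1)=+1→.XX/XOO/XO.; (2,2)=+1→..X/XOO/XOX
ply 2: X.X/XOO/XO. is terminal -1 (O); from ..X/XOO/XO. depth 9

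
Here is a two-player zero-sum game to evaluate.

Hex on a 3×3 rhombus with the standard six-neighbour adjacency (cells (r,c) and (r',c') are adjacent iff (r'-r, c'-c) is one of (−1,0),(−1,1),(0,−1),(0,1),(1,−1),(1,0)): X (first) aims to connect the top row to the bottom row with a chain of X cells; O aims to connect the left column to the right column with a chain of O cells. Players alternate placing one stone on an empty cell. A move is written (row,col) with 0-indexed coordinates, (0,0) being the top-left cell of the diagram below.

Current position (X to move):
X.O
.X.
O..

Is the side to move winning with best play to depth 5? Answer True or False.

X winning at [X.O/.X./O..]: True

ply 1, X at X.O/.X./O.. | (0,1)=-1→XXO/.X./O..; (1,0)=-1→X.O/XX./O..; (1,2)=+1→X.O/.XX/O..*; (2,1)=+1→X.O/.X./OX.; (2,2)=+1→X.O/.X./O.X
ply 2, O at X.O/.XX/O.. | (0,1)=-1→XOO/.XX/O..*; (1,0)=-1→X.O/OXX/O..; (2,1)=-1→X.O/.XX/OO.; (2,2)=-1→X.O/.XX/O.O
ply 3, X at XOO/.XX/O.. | (1,0)=+1→XOO/XXX/O..*; (2,1)=-1→XOO/.XX/OX.; (2,2)=-1→XOO/.XX/O.X
ply 4, O at XOO/XXX/O.. | (2,1)=-1→XOO/XXX/OO.*; (2,2)=-1→XOO/XXX/O.O
ply 5, X at XOO/XXX/OO. | (2,2)=+1→XOO/XXX/OOX*
ply 6: XOO/XXX/OOX is terminal -1 (O); from X.O/.X./O.. depth 5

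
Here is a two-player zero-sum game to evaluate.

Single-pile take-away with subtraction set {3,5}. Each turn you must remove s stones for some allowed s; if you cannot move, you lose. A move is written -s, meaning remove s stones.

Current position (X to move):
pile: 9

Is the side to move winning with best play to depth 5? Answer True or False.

X winning at [9]: False

p1 X@[9]: -3[6]-1* -5[4]-1
p2 O@[6]: -3[3]-1 -5[1]+1*
p3 X@[1] terminal -1; root [9] d5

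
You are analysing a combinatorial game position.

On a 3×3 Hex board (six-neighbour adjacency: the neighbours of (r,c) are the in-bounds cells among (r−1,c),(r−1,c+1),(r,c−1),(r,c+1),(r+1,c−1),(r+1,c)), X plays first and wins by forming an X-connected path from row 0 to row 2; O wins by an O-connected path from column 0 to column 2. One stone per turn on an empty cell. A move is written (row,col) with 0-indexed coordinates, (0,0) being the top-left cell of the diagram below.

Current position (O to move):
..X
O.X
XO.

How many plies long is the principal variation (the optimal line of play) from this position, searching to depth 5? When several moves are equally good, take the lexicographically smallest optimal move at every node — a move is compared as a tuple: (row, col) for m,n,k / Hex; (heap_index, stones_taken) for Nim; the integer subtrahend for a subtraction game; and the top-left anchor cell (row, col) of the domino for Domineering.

p1 O@[..X/O.X/XO.]: (0,0)[O.X/O.X/XO.]-1* (0,1)[.OX/O.X/XO.]-1 (1,1)[..X/OOX/XO.]-1 (2,2)[..X/O.X/XOO]-1
p2 X@[O.X/O.X/XO.]: (0,1)[OXX/O.X/XO.]+1* (1,1)[O.X/OXX/XO.]+1 (2,2)[O.X/O.X/XOX]+1
p3 O@[OXX/O.X/XO.]: (1,1)[OXX/OOX/XO.]-1* (2,2)[OXX/O.X/XOO]-1
p4 X@[OXX/OOX/XO.]: (2,2)[OXX/OOX/XOX]+1*
p5 O@[OXX/OOX/XOX] terminal -1; root [..X/O.X/XO.] d5

PV length from [..X/O.X/XO.]: 4 plies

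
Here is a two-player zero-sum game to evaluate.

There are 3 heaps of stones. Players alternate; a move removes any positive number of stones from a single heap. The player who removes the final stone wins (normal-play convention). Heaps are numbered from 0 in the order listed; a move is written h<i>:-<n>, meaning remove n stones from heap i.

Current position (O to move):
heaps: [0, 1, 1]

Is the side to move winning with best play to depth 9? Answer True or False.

[(0,1,1)] O move#1: h1:-1:-1/(0,0,1)*, h2:-1:-1/(0,1,0)
[(0,0,1)] X move#2: h2:-1:+1/(0,0,0)*
[(0,0,0)] end (terminal -1, O#3); searched (0,1,1) to 9

O winning at [(0,1,1)]: False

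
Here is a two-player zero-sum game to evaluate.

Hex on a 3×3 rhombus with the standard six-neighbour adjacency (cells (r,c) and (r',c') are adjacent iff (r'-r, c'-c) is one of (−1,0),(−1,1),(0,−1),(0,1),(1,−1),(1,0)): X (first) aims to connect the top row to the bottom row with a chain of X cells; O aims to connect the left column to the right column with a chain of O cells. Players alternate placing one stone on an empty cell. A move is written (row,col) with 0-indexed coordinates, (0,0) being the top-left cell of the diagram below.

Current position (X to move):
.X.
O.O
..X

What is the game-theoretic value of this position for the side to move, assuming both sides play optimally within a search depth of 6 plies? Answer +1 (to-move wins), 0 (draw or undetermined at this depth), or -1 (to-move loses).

value(.X./O.O/..X, X) = +1

ply 1, X at .X./O.O/..X | (0,0)=-1→XX./O.O/..X; (0,2)=-1→.XX/O.O/..X; (1,1)=+1→.X./OXO/..X*; (2,0)=-1→.X./O.O/X.X; (2,1)=-1→.X./O.O/.XX
ply 2, O at .X./OXO/..X | (0,0)=-1→OX./OXO/..X*; (0,2)=-1→.XO/OXO/..X; (2,0)=-1→.X./OXO/O.X; (2,1)=-1→.X./OXO/.OX
ply 3, X at OX./OXO/..X | (0,2)=+1→OXX/OXO/..X*; (2,0)=+1→OX./OXO/X.X; (2,1)=+1→OX./OXO/.XX
ply 4, O at OXX/OXO/..X | (2,0)=-1→OXX/OXO/O.X*; (2,1)=-1→OXX/OXO/.OX
ply 5, X at OXX/OXO/O.X | (2,1)=+1→OXX/OXO/OXX*
ply 6: OXX/OXO/OXX is terminal -1 (O); from .X./O.O/..X depth 6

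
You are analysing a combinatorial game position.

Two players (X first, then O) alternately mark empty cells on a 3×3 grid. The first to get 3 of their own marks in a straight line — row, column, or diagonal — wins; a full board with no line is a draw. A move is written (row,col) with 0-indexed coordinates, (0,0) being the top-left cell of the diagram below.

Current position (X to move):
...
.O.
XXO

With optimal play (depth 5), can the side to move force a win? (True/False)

[.../.O./XXO] X move#1: (0,0):+0/X../.O./XXO*, (0,1):-1/.X./.O./XXO, (0,2):-1/..X/.O./XXO, (1,0):-1/.../XO./XXO, (1,2):-1/.../.OX/XXO
[X../.O./XXO] O move#2: (0,1):-1/XO./.O./XXO, (0,2):-1/X.O/.O./XXO, (1,0):+0/X../OO./XXO*, (1,2):-1/X../.OO/XXO
[X../OO./XXO] X move#3: (0,1):-1/XX./OO./XXO, (0,2):-1/X.X/OO./XXO, (1,2):+0/X../OOX/XXO*
[X../OOX/XXO] O move#4: (0,1):+0/XO./OOX/XXO*, (0,2):+0/X.O/OOX/XXO
[XO./OOX/XXO] X move#5: (0,2):+0/XOX/OOX/XXO*
[XOX/OOX/XXO] end (terminal +0, O#6); searched .../.O./XXO to 5

X winning at [.../.O./XXO]: False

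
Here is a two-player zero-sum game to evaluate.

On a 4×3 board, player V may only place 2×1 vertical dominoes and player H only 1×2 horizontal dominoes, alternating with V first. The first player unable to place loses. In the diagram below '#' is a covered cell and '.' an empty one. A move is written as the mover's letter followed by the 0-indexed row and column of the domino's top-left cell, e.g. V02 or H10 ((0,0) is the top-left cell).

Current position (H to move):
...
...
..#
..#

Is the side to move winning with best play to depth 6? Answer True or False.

ply 1, H at .../.../..#/..# | H00=-1→##./.../..#/..#*; H01=-1→.##/.../..#/..#; H10=-1→.../##./..#/..#; H11=-1→.../.##/..#/..#; H20=-1→.../.../###/..#; H30=-1→.../.../..#/###
ply 2, V at ##./.../..#/..# | V02=-1→###/..#/..#/..#; V10=+1→##./#../#.#/..#*; V11=+1→##./.#./.##/..#; V20=+1→##./.../#.#/#.#; V21=+1→##./.../.##/.##
ply 3, H at ##./#../#.#/..# | H11=-1→##./###/#.#/..#*; H30=-1→##./#../#.#/###
ply 4, V at ##./###/#.#/..# | V21=+1→##./###/###/.##*
ply 5: ##./###/###/.## is terminal -1 (H); from .../.../..#/..# depth 6

H winning at [.../.../..#/..#]: False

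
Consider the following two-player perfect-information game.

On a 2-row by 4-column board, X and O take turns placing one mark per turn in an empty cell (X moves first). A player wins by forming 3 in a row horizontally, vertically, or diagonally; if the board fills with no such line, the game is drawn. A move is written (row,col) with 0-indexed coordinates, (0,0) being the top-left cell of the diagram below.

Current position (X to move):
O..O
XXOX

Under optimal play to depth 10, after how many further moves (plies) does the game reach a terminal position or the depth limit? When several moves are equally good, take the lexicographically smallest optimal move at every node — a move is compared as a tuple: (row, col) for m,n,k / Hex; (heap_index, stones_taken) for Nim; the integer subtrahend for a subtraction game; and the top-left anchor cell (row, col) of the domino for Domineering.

PV length from [O..O/XXOX]: 2 plies

ply 1, X at O..O/XXOX | (0,1)=+0→OX.O/XXOX*; (0,2)=+0→O.XO/XXOX
ply 2, O at OX.O/XXOX | (0,2)=+0→OXOO/XXOX*
ply 3: OXOO/XXOX is terminal +0 (X); from O..O/XXOX depth 10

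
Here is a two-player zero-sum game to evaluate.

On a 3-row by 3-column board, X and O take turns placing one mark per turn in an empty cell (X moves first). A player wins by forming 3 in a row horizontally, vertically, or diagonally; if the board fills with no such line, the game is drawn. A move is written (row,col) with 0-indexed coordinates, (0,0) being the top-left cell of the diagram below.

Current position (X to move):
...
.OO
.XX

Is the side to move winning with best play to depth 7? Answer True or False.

p1 X@[.../.OO/.XX]: (0,0)[X../.OO/.XX]-1 (0,1)[.X./.OO/.XX]-1 (0,2)[..X/.OO/.XX]-1 (1,0)[.../XOO/.XX]+0 (2,0)[.../.OO/XXX]+1*
p2 O@[.../.OO/XXX] terminal -1; root [.../.OO/.XX] d7

X winning at [.../.OO/.XX]: True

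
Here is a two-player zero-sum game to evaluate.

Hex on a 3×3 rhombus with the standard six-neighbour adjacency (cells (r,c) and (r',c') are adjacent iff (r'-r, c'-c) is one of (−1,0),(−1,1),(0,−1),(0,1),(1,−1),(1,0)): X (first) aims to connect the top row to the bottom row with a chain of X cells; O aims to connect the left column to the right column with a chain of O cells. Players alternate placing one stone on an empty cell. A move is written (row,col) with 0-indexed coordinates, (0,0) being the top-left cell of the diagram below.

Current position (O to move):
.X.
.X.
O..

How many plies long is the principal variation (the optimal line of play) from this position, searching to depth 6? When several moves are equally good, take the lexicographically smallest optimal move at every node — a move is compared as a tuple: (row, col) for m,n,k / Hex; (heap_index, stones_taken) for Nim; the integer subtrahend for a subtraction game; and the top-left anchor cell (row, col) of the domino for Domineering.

[.X./.X./O..] O move#1: (0,0):-1/OX./.X./O.., (0,2):-1/.XO/.X./O.., (1,0):-1/.X./OX./O.., (1,2):-1/.X./.XO/O.., (2,1):+1/.X./.X./OO.*, (2,2):-1/.X./.X./O.O
[.X./.X./OO.] X move#2: (0,0):-1/XX./.X./OO.*, (0,2):-1/.XX/.X./OO., (1,0):-1/.X./XX./OO., (1,2):-1/.X./.XX/OO., (2,2):-1/.X./.X./OOX
[XX./.X./OO.] O move#3: (0,2):+1/XXO/.X./OO.*, (1,0):+1/XX./OX./OO., (1,2):+1/XX./.XO/OO., (2,2):+1/XX./.X./OOO
[XXO/.X./OO.] X move#4: (1,0):-1/XXO/XX./OO.*, (1,2):-1/XXO/.XX/OO., (2,2):-1/XXO/.X./OOX
[XXO/XX./OO.] O move#5: (1,2):+1/XXO/XXO/OO.*, (2,2):+1/XXO/XX./OOO
[XXO/XXO/OO.] end (terminal -1, X#6); searched .X./.X./O.. to 6

PV length from [.X./.X./O..]: 5 plies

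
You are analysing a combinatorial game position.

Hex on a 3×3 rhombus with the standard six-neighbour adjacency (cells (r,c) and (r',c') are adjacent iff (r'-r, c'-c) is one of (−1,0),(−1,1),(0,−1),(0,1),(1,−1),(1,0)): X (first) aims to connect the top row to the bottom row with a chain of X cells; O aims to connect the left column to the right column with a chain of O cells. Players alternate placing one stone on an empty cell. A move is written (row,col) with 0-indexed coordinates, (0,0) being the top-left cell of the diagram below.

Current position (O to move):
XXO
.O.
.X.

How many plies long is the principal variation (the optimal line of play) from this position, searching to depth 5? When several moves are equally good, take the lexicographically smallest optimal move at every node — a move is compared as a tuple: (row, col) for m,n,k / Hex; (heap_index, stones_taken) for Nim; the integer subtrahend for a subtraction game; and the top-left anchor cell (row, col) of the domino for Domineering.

p1 O@[XXO/.O./.X.]: (1,0)[XXO/OO./.X.]+1* (1,2)[XXO/.OO/.X.]+1 (2,0)[XXO/.O./OX.]+1 (2,2)[XXO/.O./.XO]+1
p2 X@[XXO/OO./.X.] terminal -1; root [XXO/.O./.X.] d5

PV length from [XXO/.O./.X.]: 1 ply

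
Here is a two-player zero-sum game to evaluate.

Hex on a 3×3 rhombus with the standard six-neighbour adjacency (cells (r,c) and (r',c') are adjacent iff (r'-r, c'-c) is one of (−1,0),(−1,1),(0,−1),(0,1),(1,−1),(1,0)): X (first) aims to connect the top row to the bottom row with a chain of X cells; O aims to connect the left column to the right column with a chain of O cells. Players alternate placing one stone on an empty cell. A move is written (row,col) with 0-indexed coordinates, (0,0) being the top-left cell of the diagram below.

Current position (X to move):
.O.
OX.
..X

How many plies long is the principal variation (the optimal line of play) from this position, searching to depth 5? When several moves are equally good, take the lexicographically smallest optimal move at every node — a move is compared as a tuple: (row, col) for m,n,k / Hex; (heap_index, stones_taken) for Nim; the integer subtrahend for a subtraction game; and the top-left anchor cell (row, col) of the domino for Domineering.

PV length from [.O./OX./..X]: 3 plies

p1 X@[.O./OX./..X]: (0,0)[XO./OX./..X]-1 (0,2)[.OX/OX./..X]+1* (1,2)[.O./OXX/..X]-1 (2,0)[.O./OX./X.X]-1 (2,1)[.O./OX./.XX]-1
p2 O@[.OX/OX./..X]: (0,0)[OOX/OX./..X]-1* (1,2)[.OX/OXO/..X]-1 (2,0)[.OX/OX./O.X]-1 (2,1)[.OX/OX./.OX]-1
p3 X@[OOX/OX./..X]: (1,2)[OOX/OXX/..X]+1* (2,0)[OOX/OX./X.X]+1 (2,1)[OOX/OX./.XX]+1
p4 O@[OOX/OXX/..X] terminal -1; root [.O./OX./..X] d5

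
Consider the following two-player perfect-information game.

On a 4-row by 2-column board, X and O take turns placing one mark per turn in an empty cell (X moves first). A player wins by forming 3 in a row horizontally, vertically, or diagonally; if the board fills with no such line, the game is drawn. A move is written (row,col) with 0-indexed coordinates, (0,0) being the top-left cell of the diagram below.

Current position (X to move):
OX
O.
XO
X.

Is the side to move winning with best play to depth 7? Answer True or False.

[OX/O./XO/X.] X move#1: (1,1):+0/OX/OX/XO/X.*, (3,1):+0/OX/O./XO/XX
[OX/OX/XO/X.] O move#2: (3,1):+0/OX/OX/XO/XO*
[OX/OX/XO/XO] end (terminal +0, X#3); searched OX/O./XO/X. to 7

X winning at [OX/O./XO/X.]: False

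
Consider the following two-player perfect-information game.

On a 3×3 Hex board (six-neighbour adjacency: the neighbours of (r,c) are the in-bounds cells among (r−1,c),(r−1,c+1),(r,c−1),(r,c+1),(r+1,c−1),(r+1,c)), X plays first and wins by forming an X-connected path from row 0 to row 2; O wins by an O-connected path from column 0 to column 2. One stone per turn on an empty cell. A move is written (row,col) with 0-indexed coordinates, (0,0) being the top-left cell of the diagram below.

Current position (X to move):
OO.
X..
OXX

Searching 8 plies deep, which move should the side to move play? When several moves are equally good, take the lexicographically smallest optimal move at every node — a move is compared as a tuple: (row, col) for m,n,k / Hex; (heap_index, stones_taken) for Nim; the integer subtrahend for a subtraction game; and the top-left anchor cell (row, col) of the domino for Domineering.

X's best at [OO./X../OXX]: (0,2)

p1 X@[OO./X../OXX]: (0,2)[OOX/X../OXX]+1* (1,1)[OO./XX./OXX]-1 (1,2)[OO./X.X/OXX]-1
p2 O@[OOX/X../OXX]: (1,1)[OOX/XO./OXX]-1* (1,2)[OOX/X.O/OXX]-1
p3 X@[OOX/XO./OXX]: (1,2)[OOX/XOX/OXX]+1*
p4 O@[OOX/XOX/OXX] terminal -1; root [OO./X../OXX] d8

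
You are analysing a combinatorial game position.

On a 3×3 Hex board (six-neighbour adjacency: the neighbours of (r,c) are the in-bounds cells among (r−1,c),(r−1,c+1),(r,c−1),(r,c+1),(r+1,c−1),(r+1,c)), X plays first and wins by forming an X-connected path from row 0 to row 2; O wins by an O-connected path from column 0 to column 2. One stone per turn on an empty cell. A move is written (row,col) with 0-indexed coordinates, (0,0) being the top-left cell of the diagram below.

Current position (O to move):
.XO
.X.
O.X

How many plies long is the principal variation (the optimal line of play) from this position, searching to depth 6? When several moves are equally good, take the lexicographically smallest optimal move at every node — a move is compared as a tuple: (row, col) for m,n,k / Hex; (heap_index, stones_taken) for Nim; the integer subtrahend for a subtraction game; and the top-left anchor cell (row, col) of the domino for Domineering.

PV length from [.XO/.X./O.X]: 4 plies

ply 1, O at .XO/.X./O.X | (0,0)=-1→OXO/.X./O.X*; (1,0)=-1→.XO/OX./O.X; (1,2)=-1→.XO/.XO/O.X; (2,1)=-1→.XO/.X./OOX
ply 2, X at OXO/.X./O.X | (1,0)=+1→OXO/XX./O.X*; (1,2)=+1→OXO/.XX/O.X; (2,1)=+1→OXO/.X./OXX
ply 3, O at OXO/XX./O.X | (1,2)=-1→OXO/XXO/O.X*; (2,1)=-1→OXO/XX./OOX
ply 4, X at OXO/XXO/O.X | (2,1)=+1→OXO/XXO/OXX*
ply 5: OXO/XXO/OXX is terminal -1 (O); from .XO/.X./O.X depth 6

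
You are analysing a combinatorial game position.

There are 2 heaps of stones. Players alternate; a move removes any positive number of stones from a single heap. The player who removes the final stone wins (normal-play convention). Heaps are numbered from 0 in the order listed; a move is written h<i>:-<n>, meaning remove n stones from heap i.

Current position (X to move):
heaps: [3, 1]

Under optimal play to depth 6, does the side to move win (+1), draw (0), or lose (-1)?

p1 X@[(3,1)]: h0:-1[(2,1)]-1 h0:-2[(1,1)]+1* h0:-3[(0,1)]-1 h1:-1[(3,0)]-1
p2 O@[(1,1)]: h0:-1[(0,1)]-1* h1:-1[(1,0)]-1
p3 X@[(0,1)]: h1:-1[(0,0)]+1*
p4 O@[(0,0)] terminal -1; root [(3,1)] d6

value((3,1), X) = +1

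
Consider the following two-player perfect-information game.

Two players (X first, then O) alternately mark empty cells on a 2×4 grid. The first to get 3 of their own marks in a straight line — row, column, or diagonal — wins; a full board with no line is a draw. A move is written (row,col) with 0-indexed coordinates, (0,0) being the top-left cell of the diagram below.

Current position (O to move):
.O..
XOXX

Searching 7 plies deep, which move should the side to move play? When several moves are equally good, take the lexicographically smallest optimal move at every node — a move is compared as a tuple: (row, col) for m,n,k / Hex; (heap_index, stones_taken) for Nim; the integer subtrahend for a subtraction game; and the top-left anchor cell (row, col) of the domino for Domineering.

O's best at [.O../XOXX]: (0,2)

[.O../XOXX] O move#1: (0,0):+0/OO../XOXX, (0,2):+1/.OO./XOXX*, (0,3):+0/.O.O/XOXX
[.OO./XOXX] X move#2: (0,0):-1/XOO./XOXX*, (0,3):-1/.OOX/XOXX
[XOO./XOXX] O move#3: (0,3):+1/XOOO/XOXX*
[XOOO/XOXX] end (terminal -1, X#4); searched .O../XOXX to 7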